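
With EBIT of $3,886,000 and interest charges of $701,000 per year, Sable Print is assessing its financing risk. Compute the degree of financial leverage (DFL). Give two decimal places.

1.22

Interest = $701,000.00.
DFL = EBIT ÷ (EBIT − I) = $3,886,000 ÷ ($3,886,000 − $701,000.00) = $3,886,000 ÷ $3,185,000.00 = 1.2201.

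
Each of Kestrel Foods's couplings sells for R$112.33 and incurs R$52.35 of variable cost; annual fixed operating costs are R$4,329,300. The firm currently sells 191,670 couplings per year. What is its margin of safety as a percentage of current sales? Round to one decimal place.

62.3%

Contribution margin per unit = R$112.33 − R$52.35 = R$59.98. Break-even units = R$4,329,300 ÷ R$59.98 = 72,179.06; break-even revenue = 72,179.06 × R$112.33 = R$8,107,873.77.
Current sales = 191,670 × R$112.33 = R$21,530,291.10.
Margin of safety = (R$21,530,291.10 − R$8,107,873.77) ÷ R$21,530,291.10 = 62.3%.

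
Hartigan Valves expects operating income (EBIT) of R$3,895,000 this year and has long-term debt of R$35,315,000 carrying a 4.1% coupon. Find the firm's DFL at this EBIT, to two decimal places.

1.59

Interest = R$1,447,915.00.
DFL = EBIT ÷ (EBIT − I) = R$3,895,000 ÷ (R$3,895,000 − R$1,447,915.00) = R$3,895,000 ÷ R$2,447,085.00 = 1.5917.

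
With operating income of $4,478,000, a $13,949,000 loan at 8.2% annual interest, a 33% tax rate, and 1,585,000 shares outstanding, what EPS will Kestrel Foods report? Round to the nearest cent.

Interest = $1,143,818.00, so EBT = $4,478,000 − $1,143,818.00 = $3,334,182.00.
After tax at 33%: net income = $3,334,182.00 × 0.67 = $2,233,901.94.
Per share: $2,233,901.94 / 1,585,000 shares = $1.41.

$1.41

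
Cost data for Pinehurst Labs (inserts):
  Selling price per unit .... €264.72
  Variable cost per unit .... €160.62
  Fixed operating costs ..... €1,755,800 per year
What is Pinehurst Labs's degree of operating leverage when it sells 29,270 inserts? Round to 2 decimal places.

2.36

Contribution at this volume is 29,270 × €104.10 = €3,047,007.00.
EBIT = €3,047,007.00 − €1,755,800 = €1,291,207.00.
DOL = contribution ÷ EBIT = €3,047,007.00 ÷ €1,291,207.00 = 2.3598.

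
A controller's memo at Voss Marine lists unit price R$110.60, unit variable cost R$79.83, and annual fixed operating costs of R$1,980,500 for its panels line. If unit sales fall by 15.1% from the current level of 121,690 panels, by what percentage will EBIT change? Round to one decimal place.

Total contribution margin = 121,690 × R$30.77 = R$3,744,401.30.
EBIT = R$3,744,401.30 − R$1,980,500 = R$1,763,901.30.
So DOL = total CM / EBIT = R$3,744,401.30 / R$1,763,901.30 = 2.1228.
Operating income changes by 2.1228 × -15.1% = -32.1%.

-32.1%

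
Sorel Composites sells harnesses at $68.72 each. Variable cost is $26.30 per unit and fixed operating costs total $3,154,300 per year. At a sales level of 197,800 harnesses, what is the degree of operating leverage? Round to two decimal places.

Total contribution margin = 197,800 × $42.42 = $8,390,676.00.
EBIT = $8,390,676.00 − $3,154,300 = $5,236,376.00.
DOL = contribution ÷ EBIT = $8,390,676.00 ÷ $5,236,376.00 = 1.6024.

1.60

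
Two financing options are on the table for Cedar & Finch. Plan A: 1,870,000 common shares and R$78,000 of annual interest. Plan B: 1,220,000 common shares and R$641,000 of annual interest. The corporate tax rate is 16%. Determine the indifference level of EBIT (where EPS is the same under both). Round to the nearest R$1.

At indifference, (EBIT − 78,000)(1 − t)/1,870,000 = (EBIT − 641,000)(1 − t)/1,220,000.
Cancelling (1 − t) and cross-multiplying: 1,220,000·(EBIT − 78,000) = 1,870,000·(EBIT − 641,000).
Solving, EBIT = (641,000·1,870,000 − 78,000·1,220,000) / (1,870,000 − 1,220,000) = 1,103,510,000,000 / 650,000 = 1,697,707.69.

R$1,697,708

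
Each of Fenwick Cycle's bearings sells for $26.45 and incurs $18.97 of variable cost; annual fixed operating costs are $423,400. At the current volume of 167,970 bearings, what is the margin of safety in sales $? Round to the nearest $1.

$2,945,623

Contribution margin per unit = $26.45 − $18.97 = $7.48. Break-even units = $423,400 ÷ $7.48 = 56,604.28; break-even revenue = 56,604.28 × $26.45 = $1,497,183.16.
Actual sales revenue = 167,970 × $26.45 = $4,442,806.50.
Margin of safety = $4,442,806.50 − $1,497,183.16 = $2,945,623.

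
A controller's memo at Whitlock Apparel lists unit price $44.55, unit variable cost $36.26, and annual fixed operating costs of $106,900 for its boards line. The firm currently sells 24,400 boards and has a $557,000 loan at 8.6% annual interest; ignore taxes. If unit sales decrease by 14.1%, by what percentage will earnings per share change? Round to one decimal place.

-60.1%

At 24,400 units, contribution = 24,400 × $8.29 = $202,276.00.
Subtracting fixed costs: EBIT = $202,276.00 − $106,900 = $95,376.00.
After interest of $47,902.00, pre-tax earnings = $47,474.00.
DCL = total CM / (EBIT − I) = $202,276.00 / $47,474.00 = 4.2608.
%ΔEPS = DCL × %ΔSales = 4.2608 × -14.1% = -60.1%.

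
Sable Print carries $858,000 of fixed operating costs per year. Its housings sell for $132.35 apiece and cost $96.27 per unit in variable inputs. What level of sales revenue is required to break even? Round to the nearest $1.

CM per unit = $132.35 − $96.27 = $36.08; CM ratio = $36.08 / $132.35 = 0.2726.
Break-even sales = FC ÷ CM ratio = $858,000 × $132.35 / $36.08 = $3,147,348.

$3,147,348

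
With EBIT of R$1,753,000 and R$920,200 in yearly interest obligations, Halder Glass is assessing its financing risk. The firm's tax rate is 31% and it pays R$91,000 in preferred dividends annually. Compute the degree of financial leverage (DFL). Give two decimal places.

Interest = R$920,200.00.
Preferred dividends grossed up pre-tax: R$91,000 / (1 − 0.31) = R$131,884.06.
DFL = EBIT ÷ [EBIT − I − D_p/(1−t)] = R$1,753,000 ÷ [R$1,753,000 − R$920,200.00 − R$131,884.06] = R$1,753,000 ÷ R$700,915.94 = 2.5010.

2.50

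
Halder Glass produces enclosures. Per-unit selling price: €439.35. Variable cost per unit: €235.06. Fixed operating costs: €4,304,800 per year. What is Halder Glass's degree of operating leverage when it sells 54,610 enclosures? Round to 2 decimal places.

Contribution at this volume is 54,610 × €204.29 = €11,156,276.90.
EBIT = €11,156,276.90 − €4,304,800 = €6,851,476.90.
Degree of operating leverage = €11,156,276.90 / €6,851,476.90 = 1.6283.

1.63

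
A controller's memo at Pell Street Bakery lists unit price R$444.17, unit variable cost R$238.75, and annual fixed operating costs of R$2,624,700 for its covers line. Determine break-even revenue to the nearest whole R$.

Contribution margin per unit = R$444.17 − R$238.75 = R$205.42, a CM ratio of R$205.42 ÷ R$444.17 = 0.4625.
Break-even revenue = fixed costs × price ÷ CM = R$2,624,700 × R$444.17 ÷ R$205.42 = R$5,675,265.

R$5,675,265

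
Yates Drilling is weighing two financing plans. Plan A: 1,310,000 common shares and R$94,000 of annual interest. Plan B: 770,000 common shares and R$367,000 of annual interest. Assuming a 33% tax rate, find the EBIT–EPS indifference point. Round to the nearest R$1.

Set EPS_A = EPS_B: (EBIT − R$94,000)(1 − 0.33) ÷ 1,310,000 = (EBIT − R$367,000)(1 − 0.33) ÷ 770,000.
The (1 − t) factor cancels: (EBIT − 94,000) × 770,000 = (EBIT − 367,000) × 1,310,000.
EBIT × (1,310,000 − 770,000) = 367,000 × 1,310,000 − 94,000 × 770,000 = 408,390,000,000, so EBIT = 408,390,000,000 ÷ 540,000 = 756,277.78.

R$756,278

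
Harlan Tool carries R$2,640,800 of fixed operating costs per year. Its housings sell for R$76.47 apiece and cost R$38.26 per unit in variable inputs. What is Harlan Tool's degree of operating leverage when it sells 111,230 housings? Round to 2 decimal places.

Contribution at this volume is 111,230 × R$38.21 = R$4,250,098.30.
Subtracting fixed costs: EBIT = R$4,250,098.30 − R$2,640,800 = R$1,609,298.30.
So DOL = total CM / EBIT = R$4,250,098.30 / R$1,609,298.30 = 2.6410.

2.64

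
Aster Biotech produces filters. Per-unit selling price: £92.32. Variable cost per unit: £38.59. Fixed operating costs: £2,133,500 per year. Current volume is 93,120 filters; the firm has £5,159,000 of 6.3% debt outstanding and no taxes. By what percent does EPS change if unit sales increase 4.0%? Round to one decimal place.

At 93,120 units, contribution = 93,120 × £53.73 = £5,003,337.60.
Operating income = contribution − fixed costs = £5,003,337.60 − £2,133,500 = £2,869,837.60.
After interest of £325,017.00, pre-tax earnings = £2,544,820.60.
Degree of combined leverage = contribution ÷ (EBIT − I) = £5,003,337.60 ÷ £2,544,820.60 = 1.9661.
%ΔEPS = DCL × %ΔSales = 1.9661 × +4.0% = +7.9%.

+7.9%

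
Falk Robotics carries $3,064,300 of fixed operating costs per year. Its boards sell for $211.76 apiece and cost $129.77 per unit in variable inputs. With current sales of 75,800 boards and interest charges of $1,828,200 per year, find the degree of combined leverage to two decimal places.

Total contribution margin = 75,800 × $81.99 = $6,214,842.00.
Operating income = contribution − fixed costs = $6,214,842.00 − $3,064,300 = $3,150,542.00. Interest = $1,828,200.00, so EBIT − I = $1,322,342.00.
DCL = contribution ÷ (EBIT − I) = $6,214,842.00 ÷ $1,322,342.00 = 4.6999.

4.70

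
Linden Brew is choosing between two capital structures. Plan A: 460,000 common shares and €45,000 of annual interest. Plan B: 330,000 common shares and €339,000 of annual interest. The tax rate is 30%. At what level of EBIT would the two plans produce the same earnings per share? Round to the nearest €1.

€1,085,308

At indifference, (EBIT − 45,000)(1 − t)/460,000 = (EBIT − 339,000)(1 − t)/330,000.
Cancelling (1 − t) and cross-multiplying: 330,000·(EBIT − 45,000) = 460,000·(EBIT − 339,000).
EBIT × (460,000 − 330,000) = 339,000 × 460,000 − 45,000 × 330,000 = 141,090,000,000, so EBIT = 141,090,000,000 ÷ 130,000 = 1,085,307.69.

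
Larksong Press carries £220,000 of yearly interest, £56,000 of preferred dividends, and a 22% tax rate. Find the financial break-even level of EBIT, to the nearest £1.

£291,795

Grossing the preferred dividend up to pre-tax terms: £56,000 / (1 − 0.22) = £71,794.87.
Financial break-even EBIT = interest + D_p ÷ (1 − t) = £220,000 + £71,794.87 = £291,794.87.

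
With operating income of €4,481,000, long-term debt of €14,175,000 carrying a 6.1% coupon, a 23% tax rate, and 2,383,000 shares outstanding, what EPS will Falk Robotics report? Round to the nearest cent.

€1.17

Pre-tax income = €4,481,000 − €864,675.00 = €3,616,325.00.
Net income = €3,616,325.00 × (1 − 0.23) = €2,784,570.25.
Per share: €2,784,570.25 / 2,383,000 shares = €1.17.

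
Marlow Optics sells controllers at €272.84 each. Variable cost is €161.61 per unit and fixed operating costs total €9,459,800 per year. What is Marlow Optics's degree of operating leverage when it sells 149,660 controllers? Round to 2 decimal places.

Total contribution margin = 149,660 × €111.23 = €16,646,681.80.
Subtracting fixed costs: EBIT = €16,646,681.80 − €9,459,800 = €7,186,881.80.
So DOL = total CM / EBIT = €16,646,681.80 / €7,186,881.80 = 2.3163.

2.32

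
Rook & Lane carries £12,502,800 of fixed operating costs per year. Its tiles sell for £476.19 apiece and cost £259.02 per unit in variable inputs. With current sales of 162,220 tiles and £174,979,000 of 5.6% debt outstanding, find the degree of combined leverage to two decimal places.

Total contribution margin = 162,220 × £217.17 = £35,229,317.40.
EBIT = £35,229,317.40 − £12,502,800 = £22,726,517.40. Interest = £9,798,824.00.
DOL = £35,229,317.40 ÷ £22,726,517.40 = 1.5501; DFL = £22,726,517.40 ÷ £12,927,693.40 = 1.7580.
DCL = DOL × DFL = 1.5501 × 1.7580 = 2.7251.

2.73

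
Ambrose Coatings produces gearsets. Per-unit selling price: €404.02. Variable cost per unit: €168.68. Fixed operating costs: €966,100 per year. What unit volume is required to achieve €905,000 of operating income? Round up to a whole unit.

7,951 gearsets

Each unit contributes €404.02 − €168.68 = €235.34.
Units = (FC + target) / CM = (€966,100 + €905,000) / €235.34 = 7,950.62, so 7,951 gearsets.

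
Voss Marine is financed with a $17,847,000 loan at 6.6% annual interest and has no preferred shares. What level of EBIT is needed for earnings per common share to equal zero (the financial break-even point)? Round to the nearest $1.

$1,177,902

Annual interest = 6.6% × $17,847,000 = $1,177,902.00.
With no preferred dividends, EPS = 0 when EBIT exactly covers interest, so the financial break-even EBIT is $1,177,902.00.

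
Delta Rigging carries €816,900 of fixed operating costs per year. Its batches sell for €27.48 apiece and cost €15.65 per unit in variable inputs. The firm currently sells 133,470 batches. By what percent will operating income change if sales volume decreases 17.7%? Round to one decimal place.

-36.7%

Contribution at this volume is 133,470 × €11.83 = €1,578,950.10.
EBIT = €1,578,950.10 − €816,900 = €762,050.10.
Degree of operating leverage = €1,578,950.10 / €762,050.10 = 2.0720.
So EBIT moves 2.0720 × (-17.7%) = -36.7%.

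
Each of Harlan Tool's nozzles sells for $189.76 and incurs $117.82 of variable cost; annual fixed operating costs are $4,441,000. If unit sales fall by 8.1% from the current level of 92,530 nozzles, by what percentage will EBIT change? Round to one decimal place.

-24.3%

Contribution at this volume is 92,530 × $71.94 = $6,656,608.20.
Subtracting fixed costs: EBIT = $6,656,608.20 − $4,441,000 = $2,215,608.20.
So DOL = total CM / EBIT = $6,656,608.20 / $2,215,608.20 = 3.0044.
So EBIT moves 3.0044 × (-8.1%) = -24.3%.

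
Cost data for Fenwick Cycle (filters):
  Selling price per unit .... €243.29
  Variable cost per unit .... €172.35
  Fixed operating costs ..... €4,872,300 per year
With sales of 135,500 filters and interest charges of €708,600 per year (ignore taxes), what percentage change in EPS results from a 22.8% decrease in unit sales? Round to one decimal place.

At 135,500 units, contribution = 135,500 × €70.94 = €9,612,370.00.
EBIT = €9,612,370.00 − €4,872,300 = €4,740,070.00.
Interest = €708,600.00, so EBIT − I = €4,031,470.00.
Degree of combined leverage = contribution ÷ (EBIT − I) = €9,612,370.00 ÷ €4,031,470.00 = 2.3843.
EPS therefore changes by 2.3843 × (-22.8%) = -54.4%.

-54.4%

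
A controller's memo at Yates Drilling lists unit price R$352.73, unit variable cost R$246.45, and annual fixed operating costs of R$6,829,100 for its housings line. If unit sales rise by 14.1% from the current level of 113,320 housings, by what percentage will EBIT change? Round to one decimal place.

Contribution at this volume is 113,320 × R$106.28 = R$12,043,649.60.
Subtracting fixed costs: EBIT = R$12,043,649.60 − R$6,829,100 = R$5,214,549.60.
So DOL = total CM / EBIT = R$12,043,649.60 / R$5,214,549.60 = 2.3096.
So EBIT moves 2.3096 × (+14.1%) = +32.6%.

+32.6%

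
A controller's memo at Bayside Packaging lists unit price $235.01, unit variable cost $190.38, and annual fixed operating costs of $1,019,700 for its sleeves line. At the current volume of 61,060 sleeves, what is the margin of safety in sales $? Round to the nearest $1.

Each unit contributes $235.01 − $190.38 = $44.63. Break-even units = $1,019,700 ÷ $44.63 = 22,847.86; break-even revenue = 22,847.86 × $235.01 = $5,369,475.62.
Current sales = 61,060 × $235.01 = $14,349,710.60.
Margin of safety = $14,349,710.60 − $5,369,475.62 = $8,980,235.

$8,980,235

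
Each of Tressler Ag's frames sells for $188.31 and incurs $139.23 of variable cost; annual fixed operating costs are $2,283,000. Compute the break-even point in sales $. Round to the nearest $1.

$8,759,408

CM per unit = $188.31 − $139.23 = $49.08; CM ratio = $49.08 / $188.31 = 0.2606.
Break-even revenue = fixed costs × price ÷ CM = $2,283,000 × $188.31 ÷ $49.08 = $8,759,408.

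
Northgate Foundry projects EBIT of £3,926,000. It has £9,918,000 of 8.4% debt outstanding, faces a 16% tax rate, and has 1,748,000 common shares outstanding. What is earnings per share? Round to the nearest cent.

Interest = £833,112.00, so EBT = £3,926,000 − £833,112.00 = £3,092,888.00.
After tax at 16%: net income = £3,092,888.00 × 0.84 = £2,598,025.92.
Per share: £2,598,025.92 / 1,748,000 shares = £1.49.

£1.49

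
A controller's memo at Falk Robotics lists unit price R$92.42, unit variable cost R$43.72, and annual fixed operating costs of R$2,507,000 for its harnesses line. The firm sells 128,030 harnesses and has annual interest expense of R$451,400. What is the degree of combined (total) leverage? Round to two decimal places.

At 128,030 units, contribution = 128,030 × R$48.70 = R$6,235,061.00.
Operating income = contribution − fixed costs = R$6,235,061.00 − R$2,507,000 = R$3,728,061.00. Interest = R$451,400.00, so EBIT − I = R$3,276,661.00.
Degree of total leverage = total CM / (EBIT − interest) = R$6,235,061.00 / R$3,276,661.00 = 1.9029.

1.90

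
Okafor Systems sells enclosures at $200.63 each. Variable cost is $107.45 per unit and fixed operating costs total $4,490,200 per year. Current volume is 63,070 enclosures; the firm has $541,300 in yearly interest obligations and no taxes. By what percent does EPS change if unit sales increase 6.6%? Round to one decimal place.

At 63,070 units, contribution = 63,070 × $93.18 = $5,876,862.60.
EBIT = $5,876,862.60 − $4,490,200 = $1,386,662.60.
After interest of $541,300.00, pre-tax earnings = $845,362.60.
Degree of combined leverage = contribution ÷ (EBIT − I) = $5,876,862.60 ÷ $845,362.60 = 6.9519.
%ΔEPS = DCL × %ΔSales = 6.9519 × +6.6% = +45.9%.

+45.9%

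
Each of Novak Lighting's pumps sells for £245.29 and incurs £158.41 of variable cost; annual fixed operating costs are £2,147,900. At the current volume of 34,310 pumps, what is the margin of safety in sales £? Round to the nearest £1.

£2,351,692

Each unit contributes £245.29 − £158.41 = £86.88. Break-even units = £2,147,900 ÷ £86.88 = 24,722.61; break-even revenue = 24,722.61 × £245.29 = £6,064,208.00.
Actual sales revenue = 34,310 × £245.29 = £8,415,899.90.
Margin of safety = £8,415,899.90 − £6,064,208.00 = £2,351,692.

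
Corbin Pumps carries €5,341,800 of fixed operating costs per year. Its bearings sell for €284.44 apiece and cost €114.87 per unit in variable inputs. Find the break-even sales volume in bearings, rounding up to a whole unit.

Unit CM = price − variable cost = €284.44 − €114.87 = €169.57.
Units to break even: €5,341,800 ÷ €169.57 = 31,502.03, rounded up to 31,503.

31,503 bearings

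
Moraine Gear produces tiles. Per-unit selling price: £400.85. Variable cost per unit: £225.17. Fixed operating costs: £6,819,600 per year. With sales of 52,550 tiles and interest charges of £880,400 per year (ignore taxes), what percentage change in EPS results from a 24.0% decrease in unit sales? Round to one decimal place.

Contribution at this volume is 52,550 × £175.68 = £9,231,984.00.
EBIT = £9,231,984.00 − £6,819,600 = £2,412,384.00.
Interest = £880,400.00, so EBIT − I = £1,531,984.00.
Degree of combined leverage = contribution ÷ (EBIT − I) = £9,231,984.00 ÷ £1,531,984.00 = 6.0262.
%ΔEPS = DCL × %ΔSales = 6.0262 × -24.0% = -144.6%.

-144.6%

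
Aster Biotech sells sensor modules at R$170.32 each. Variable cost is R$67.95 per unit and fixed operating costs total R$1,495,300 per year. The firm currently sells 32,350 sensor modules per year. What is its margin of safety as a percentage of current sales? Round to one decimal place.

Contribution margin per unit = R$170.32 − R$67.95 = R$102.37. Break-even units = R$1,495,300 ÷ R$102.37 = 14,606.82; break-even revenue = 14,606.82 × R$170.32 = R$2,487,833.31.
Current sales = 32,350 × R$170.32 = R$5,509,852.00.
Margin of safety = (R$5,509,852.00 − R$2,487,833.31) ÷ R$5,509,852.00 = 54.8%.

54.8%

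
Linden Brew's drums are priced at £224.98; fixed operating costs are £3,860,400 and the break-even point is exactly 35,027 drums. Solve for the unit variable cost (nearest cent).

£114.77

At break-even, FC = Q × (P − VC), so P − VC = £3,860,400 ÷ 35,027 = £110.2121.
Hence VC = price − CM = £224.98 − £110.2121 = £114.77.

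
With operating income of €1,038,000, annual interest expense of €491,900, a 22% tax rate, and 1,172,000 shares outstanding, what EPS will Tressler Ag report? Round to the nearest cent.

Pre-tax income = €1,038,000 − €491,900.00 = €546,100.00.
After tax at 22%: net income = €546,100.00 × 0.78 = €425,958.00.
EPS = €425,958.00 ÷ 1,172,000 = €0.36.

€0.36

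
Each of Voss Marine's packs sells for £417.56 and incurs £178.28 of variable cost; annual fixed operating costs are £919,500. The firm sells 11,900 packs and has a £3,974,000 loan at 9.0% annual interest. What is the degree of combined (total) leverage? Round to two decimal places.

At 11,900 units, contribution = 11,900 × £239.28 = £2,847,432.00.
Operating income = contribution − fixed costs = £2,847,432.00 − £919,500 = £1,927,932.00. Interest = £357,660.00.
DOL = £2,847,432.00 ÷ £1,927,932.00 = 1.4769; DFL = £1,927,932.00 ÷ £1,570,272.00 = 1.2278.
DCL = DOL × DFL = 1.4769 × 1.2278 = 1.8133.

1.81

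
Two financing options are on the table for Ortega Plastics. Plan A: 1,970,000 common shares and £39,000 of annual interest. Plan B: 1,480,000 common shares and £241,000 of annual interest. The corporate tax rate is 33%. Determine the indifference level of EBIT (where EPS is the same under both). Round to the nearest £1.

At indifference, (EBIT − 39,000)(1 − t)/1,970,000 = (EBIT − 241,000)(1 − t)/1,480,000.
Cancelling (1 − t) and cross-multiplying: 1,480,000·(EBIT − 39,000) = 1,970,000·(EBIT − 241,000).
EBIT × (1,970,000 − 1,480,000) = 241,000 × 1,970,000 − 39,000 × 1,480,000 = 417,050,000,000, so EBIT = 417,050,000,000 ÷ 490,000 = 851,122.45.

£851,122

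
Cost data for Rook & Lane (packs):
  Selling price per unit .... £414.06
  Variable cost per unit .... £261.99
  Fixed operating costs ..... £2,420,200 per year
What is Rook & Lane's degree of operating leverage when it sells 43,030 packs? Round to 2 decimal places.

1.59

At 43,030 units, contribution = 43,030 × £152.07 = £6,543,572.10.
Subtracting fixed costs: EBIT = £6,543,572.10 − £2,420,200 = £4,123,372.10.
DOL = contribution ÷ EBIT = £6,543,572.10 ÷ £4,123,372.10 = 1.5869.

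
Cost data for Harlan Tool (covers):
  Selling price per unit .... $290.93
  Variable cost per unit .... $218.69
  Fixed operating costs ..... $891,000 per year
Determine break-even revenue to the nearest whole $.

$3,588,298

CM per unit = $290.93 − $218.69 = $72.24; CM ratio = $72.24 / $290.93 = 0.2483.
Break-even sales = FC ÷ CM ratio = $891,000 × $290.93 / $72.24 = $3,588,298.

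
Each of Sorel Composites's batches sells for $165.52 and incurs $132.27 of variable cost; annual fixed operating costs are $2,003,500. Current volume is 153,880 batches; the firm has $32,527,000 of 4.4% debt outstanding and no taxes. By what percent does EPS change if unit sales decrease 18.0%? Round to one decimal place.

Contribution at this volume is 153,880 × $33.25 = $5,116,510.00.
Operating income = contribution − fixed costs = $5,116,510.00 − $2,003,500 = $3,113,010.00.
After interest of $1,431,188.00, pre-tax earnings = $1,681,822.00.
Degree of combined leverage = contribution ÷ (EBIT − I) = $5,116,510.00 ÷ $1,681,822.00 = 3.0422.
%ΔEPS = DCL × %ΔSales = 3.0422 × -18.0% = -54.8%.

-54.8%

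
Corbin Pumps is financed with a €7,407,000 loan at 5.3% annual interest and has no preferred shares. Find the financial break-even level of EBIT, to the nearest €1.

€392,571

Annual interest = 5.3% × €7,407,000 = €392,571.00.
With no preferred dividends, EPS = 0 when EBIT exactly covers interest, so the financial break-even EBIT is €392,571.00.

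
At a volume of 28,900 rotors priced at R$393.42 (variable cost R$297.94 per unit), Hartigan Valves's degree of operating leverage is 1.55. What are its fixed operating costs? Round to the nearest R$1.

R$979,132

Total contribution margin = 28,900 × R$95.48 = R$2,759,372.00.
Since DOL = CM ÷ EBIT, EBIT = R$2,759,372.00 ÷ 1.55 = R$1,780,240.00.
And FC = contribution − EBIT = R$2,759,372.00 − R$1,780,240.00 = R$979,132.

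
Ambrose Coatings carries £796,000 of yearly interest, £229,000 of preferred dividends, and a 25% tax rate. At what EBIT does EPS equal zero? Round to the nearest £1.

£1,101,333

Preferred dividends are paid after tax, so their pre-tax equivalent is £229,000 ÷ (1 − 0.25) = £305,333.33.
EPS = 0 when EBIT covers interest plus the pre-tax preferred burden: £796,000 + £305,333.33 = £1,101,333.33.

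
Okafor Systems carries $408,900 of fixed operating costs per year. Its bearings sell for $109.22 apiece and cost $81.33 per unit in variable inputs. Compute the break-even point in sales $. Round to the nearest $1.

$1,601,293

Contribution margin per unit = $109.22 − $81.33 = $27.89, a CM ratio of $27.89 ÷ $109.22 = 0.2554.
Break-even revenue = fixed costs × price ÷ CM = $408,900 × $109.22 ÷ $27.89 = $1,601,293.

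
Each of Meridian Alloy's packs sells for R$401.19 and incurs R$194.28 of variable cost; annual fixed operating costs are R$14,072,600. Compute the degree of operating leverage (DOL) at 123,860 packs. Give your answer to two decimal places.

Contribution at this volume is 123,860 × R$206.91 = R$25,627,872.60.
Operating income = contribution − fixed costs = R$25,627,872.60 − R$14,072,600 = R$11,555,272.60.
DOL = contribution ÷ EBIT = R$25,627,872.60 ÷ R$11,555,272.60 = 2.2179.

2.22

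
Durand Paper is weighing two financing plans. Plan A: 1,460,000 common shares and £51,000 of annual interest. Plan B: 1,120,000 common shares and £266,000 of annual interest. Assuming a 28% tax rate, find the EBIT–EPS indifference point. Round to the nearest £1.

Set EPS_A = EPS_B: (EBIT − £51,000)(1 − 0.28) ÷ 1,460,000 = (EBIT − £266,000)(1 − 0.28) ÷ 1,120,000.
The (1 − t) factor cancels: (EBIT − 51,000) × 1,120,000 = (EBIT − 266,000) × 1,460,000.
EBIT × (1,460,000 − 1,120,000) = 266,000 × 1,460,000 − 51,000 × 1,120,000 = 331,240,000,000, so EBIT = 331,240,000,000 ÷ 340,000 = 974,235.29.

£974,235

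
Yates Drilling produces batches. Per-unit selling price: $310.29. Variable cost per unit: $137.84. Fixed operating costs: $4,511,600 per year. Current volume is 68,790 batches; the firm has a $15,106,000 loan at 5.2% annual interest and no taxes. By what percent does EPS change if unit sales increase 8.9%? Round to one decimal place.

+16.1%

Contribution at this volume is 68,790 × $172.45 = $11,862,835.50.
Operating income = contribution − fixed costs = $11,862,835.50 − $4,511,600 = $7,351,235.50.
Interest = $785,512.00, so EBIT − I = $6,565,723.50.
DCL = total CM / (EBIT − I) = $11,862,835.50 / $6,565,723.50 = 1.8068.
EPS therefore changes by 1.8068 × (+8.9%) = +16.1%.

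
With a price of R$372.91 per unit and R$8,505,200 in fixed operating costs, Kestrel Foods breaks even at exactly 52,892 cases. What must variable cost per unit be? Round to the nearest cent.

Contribution per unit must be FC / Q = R$8,505,200 / 52,892 = R$160.8031.
Variable cost per unit = R$372.91 − R$160.8031 = R$212.11.

R$212.11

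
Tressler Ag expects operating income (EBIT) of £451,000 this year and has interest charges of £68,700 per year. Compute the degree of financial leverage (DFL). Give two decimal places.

Annual interest charges come to £68,700.00.
DFL = EBIT ÷ (EBIT − I) = £451,000 ÷ (£451,000 − £68,700.00) = £451,000 ÷ £382,300.00 = 1.1797.

1.18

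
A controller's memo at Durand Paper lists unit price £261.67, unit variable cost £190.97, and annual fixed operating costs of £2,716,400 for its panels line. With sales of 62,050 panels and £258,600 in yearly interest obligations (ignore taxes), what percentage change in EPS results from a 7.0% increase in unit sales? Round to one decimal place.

+21.7%

At 62,050 units, contribution = 62,050 × £70.70 = £4,386,935.00.
Operating income = contribution − fixed costs = £4,386,935.00 − £2,716,400 = £1,670,535.00.
After interest of £258,600.00, pre-tax earnings = £1,411,935.00.
DCL = total CM / (EBIT − I) = £4,386,935.00 / £1,411,935.00 = 3.1070.
EPS therefore changes by 3.1070 × (+7.0%) = +21.7%.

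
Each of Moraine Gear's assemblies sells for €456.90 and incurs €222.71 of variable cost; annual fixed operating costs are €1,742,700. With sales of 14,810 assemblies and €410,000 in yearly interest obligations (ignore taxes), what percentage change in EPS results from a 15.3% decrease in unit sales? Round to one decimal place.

At 14,810 units, contribution = 14,810 × €234.19 = €3,468,353.90.
Subtracting fixed costs: EBIT = €3,468,353.90 − €1,742,700 = €1,725,653.90.
After interest of €410,000.00, pre-tax earnings = €1,315,653.90.
DCL = total CM / (EBIT − I) = €3,468,353.90 / €1,315,653.90 = 2.6362.
%ΔEPS = DCL × %ΔSales = 2.6362 × -15.3% = -40.3%.

-40.3%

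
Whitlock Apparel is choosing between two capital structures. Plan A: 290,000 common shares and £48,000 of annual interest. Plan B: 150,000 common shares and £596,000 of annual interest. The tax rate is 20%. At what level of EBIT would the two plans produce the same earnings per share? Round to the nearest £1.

£1,183,143

At indifference, (EBIT − 48,000)(1 − t)/290,000 = (EBIT − 596,000)(1 − t)/150,000.
Cancelling (1 − t) and cross-multiplying: 150,000·(EBIT − 48,000) = 290,000·(EBIT − 596,000).
Solving, EBIT = (596,000·290,000 − 48,000·150,000) / (290,000 − 150,000) = 165,640,000,000 / 140,000 = 1,183,142.86.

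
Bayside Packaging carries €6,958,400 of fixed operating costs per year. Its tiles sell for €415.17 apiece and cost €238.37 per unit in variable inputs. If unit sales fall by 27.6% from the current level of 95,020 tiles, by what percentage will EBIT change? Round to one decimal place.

Contribution at this volume is 95,020 × €176.80 = €16,799,536.00.
Subtracting fixed costs: EBIT = €16,799,536.00 − €6,958,400 = €9,841,136.00.
So DOL = total CM / EBIT = €16,799,536.00 / €9,841,136.00 = 1.7071.
So EBIT moves 1.7071 × (-27.6%) = -47.1%.

-47.1%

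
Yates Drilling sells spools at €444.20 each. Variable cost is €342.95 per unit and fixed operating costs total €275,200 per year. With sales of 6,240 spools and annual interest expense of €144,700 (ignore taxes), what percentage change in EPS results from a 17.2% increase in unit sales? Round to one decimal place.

+51.3%

Total contribution margin = 6,240 × €101.25 = €631,800.00.
Operating income = contribution − fixed costs = €631,800.00 − €275,200 = €356,600.00.
After interest of €144,700.00, pre-tax earnings = €211,900.00.
DCL = total CM / (EBIT − I) = €631,800.00 / €211,900.00 = 2.9816.
EPS therefore changes by 2.9816 × (+17.2%) = +51.3%.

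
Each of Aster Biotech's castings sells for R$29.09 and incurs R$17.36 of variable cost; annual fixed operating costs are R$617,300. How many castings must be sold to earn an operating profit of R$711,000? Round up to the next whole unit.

Each unit contributes R$29.09 − R$17.36 = R$11.73.
Required volume = (fixed costs + target profit) ÷ CM = (R$617,300 + R$711,000) ÷ R$11.73 = 113,239.56, so 113,240 castings.

113,240 castings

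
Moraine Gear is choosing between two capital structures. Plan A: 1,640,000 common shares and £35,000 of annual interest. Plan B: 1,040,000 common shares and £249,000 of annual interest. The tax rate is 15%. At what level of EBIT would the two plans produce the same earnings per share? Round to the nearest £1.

£619,933

At indifference, (EBIT − 35,000)(1 − t)/1,640,000 = (EBIT − 249,000)(1 − t)/1,040,000.
Cancelling (1 − t) and cross-multiplying: 1,040,000·(EBIT − 35,000) = 1,640,000·(EBIT − 249,000).
Solving, EBIT = (249,000·1,640,000 − 35,000·1,040,000) / (1,640,000 − 1,040,000) = 371,960,000,000 / 600,000 = 619,933.33.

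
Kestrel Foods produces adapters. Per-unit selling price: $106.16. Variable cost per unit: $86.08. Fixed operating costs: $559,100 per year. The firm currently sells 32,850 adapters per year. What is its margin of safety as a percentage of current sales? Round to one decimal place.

15.2%

Each unit contributes $106.16 − $86.08 = $20.08. Break-even units = $559,100 ÷ $20.08 = 27,843.63; break-even revenue = 27,843.63 × $106.16 = $2,955,879.28.
Current sales = 32,850 × $106.16 = $3,487,356.00.
Margin of safety = ($3,487,356.00 − $2,955,879.28) ÷ $3,487,356.00 = 15.2%.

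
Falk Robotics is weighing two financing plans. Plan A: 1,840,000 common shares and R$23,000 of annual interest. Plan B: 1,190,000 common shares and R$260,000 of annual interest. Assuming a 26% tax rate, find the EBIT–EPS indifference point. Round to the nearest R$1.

R$693,892

Set EPS_A = EPS_B: (EBIT − R$23,000)(1 − 0.26) ÷ 1,840,000 = (EBIT − R$260,000)(1 − 0.26) ÷ 1,190,000.
The (1 − t) factor cancels: (EBIT − 23,000) × 1,190,000 = (EBIT − 260,000) × 1,840,000.
Solving, EBIT = (260,000·1,840,000 − 23,000·1,190,000) / (1,840,000 − 1,190,000) = 451,030,000,000 / 650,000 = 693,892.31.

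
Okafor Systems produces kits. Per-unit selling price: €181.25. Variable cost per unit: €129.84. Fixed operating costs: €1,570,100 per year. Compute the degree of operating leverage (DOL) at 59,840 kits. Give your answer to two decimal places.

At 59,840 units, contribution = 59,840 × €51.41 = €3,076,374.40.
Operating income = contribution − fixed costs = €3,076,374.40 − €1,570,100 = €1,506,274.40.
So DOL = total CM / EBIT = €3,076,374.40 / €1,506,274.40 = 2.0424.

2.04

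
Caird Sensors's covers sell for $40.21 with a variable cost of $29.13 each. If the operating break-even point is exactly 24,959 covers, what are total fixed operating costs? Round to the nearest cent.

Each unit contributes $40.21 − $29.13 = $11.08.
Since BE = FC / CM, FC = 24,959 × $11.08 = $276,545.72.

$276,545.72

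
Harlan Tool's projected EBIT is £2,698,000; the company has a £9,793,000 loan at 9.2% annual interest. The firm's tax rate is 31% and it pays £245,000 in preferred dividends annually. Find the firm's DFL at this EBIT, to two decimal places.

1.87

Interest = £900,956.00.
Pre-tax preferred-dividend burden = £245,000 ÷ (1 − 0.31) = £355,072.46.
DFL = EBIT ÷ [EBIT − I − D_p/(1−t)] = £2,698,000 ÷ [£2,698,000 − £900,956.00 − £355,072.46] = £2,698,000 ÷ £1,441,971.54 = 1.8710.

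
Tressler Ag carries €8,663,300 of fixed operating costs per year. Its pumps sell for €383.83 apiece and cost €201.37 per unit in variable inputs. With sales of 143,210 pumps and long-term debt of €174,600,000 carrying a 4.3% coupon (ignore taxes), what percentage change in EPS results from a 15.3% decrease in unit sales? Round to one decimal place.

-40.1%

Total contribution margin = 143,210 × €182.46 = €26,130,096.60.
Subtracting fixed costs: EBIT = €26,130,096.60 − €8,663,300 = €17,466,796.60.
After interest of €7,507,800.00, pre-tax earnings = €9,958,996.60.
DCL = total CM / (EBIT − I) = €26,130,096.60 / €9,958,996.60 = 2.6238.
%ΔEPS = DCL × %ΔSales = 2.6238 × -15.3% = -40.1%.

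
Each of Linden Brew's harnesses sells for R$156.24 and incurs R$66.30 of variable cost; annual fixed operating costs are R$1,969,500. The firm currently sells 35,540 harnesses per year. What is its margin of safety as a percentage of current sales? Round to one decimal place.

38.4%

Contribution margin per unit = R$156.24 − R$66.30 = R$89.94. Break-even units = R$1,969,500 ÷ R$89.94 = 21,897.93; break-even revenue = 21,897.93 × R$156.24 = R$3,421,332.89.
Actual sales revenue = 35,540 × R$156.24 = R$5,552,769.60.
Margin of safety = (R$5,552,769.60 − R$3,421,332.89) ÷ R$5,552,769.60 = 38.4%.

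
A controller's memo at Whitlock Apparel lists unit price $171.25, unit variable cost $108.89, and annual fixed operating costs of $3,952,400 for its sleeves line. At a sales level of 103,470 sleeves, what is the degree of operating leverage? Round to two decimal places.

Total contribution margin = 103,470 × $62.36 = $6,452,389.20.
Subtracting fixed costs: EBIT = $6,452,389.20 − $3,952,400 = $2,499,989.20.
Degree of operating leverage = $6,452,389.20 / $2,499,989.20 = 2.5810.

2.58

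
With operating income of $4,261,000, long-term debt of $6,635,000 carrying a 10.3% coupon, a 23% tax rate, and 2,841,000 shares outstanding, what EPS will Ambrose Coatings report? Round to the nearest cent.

$0.97

Pre-tax income = $4,261,000 − $683,405.00 = $3,577,595.00.
Net income = $3,577,595.00 × (1 − 0.23) = $2,754,748.15.
Per share: $2,754,748.15 / 2,841,000 shares = $0.97.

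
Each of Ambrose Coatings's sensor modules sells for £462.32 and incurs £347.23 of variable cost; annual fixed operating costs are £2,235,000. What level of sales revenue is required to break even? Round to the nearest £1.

CM per unit = £462.32 − £347.23 = £115.09; CM ratio = £115.09 / £462.32 = 0.2489.
Break-even revenue = fixed costs × price ÷ CM = £2,235,000 × £462.32 ÷ £115.09 = £8,978,062.

£8,978,062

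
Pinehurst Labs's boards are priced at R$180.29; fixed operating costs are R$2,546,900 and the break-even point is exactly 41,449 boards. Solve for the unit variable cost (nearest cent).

R$118.84

Contribution per unit must be FC / Q = R$2,546,900 / 41,449 = R$61.4466.
Hence VC = price − CM = R$180.29 − R$61.4466 = R$118.84.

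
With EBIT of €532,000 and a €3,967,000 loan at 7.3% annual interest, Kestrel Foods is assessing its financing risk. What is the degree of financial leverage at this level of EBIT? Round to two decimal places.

2.19

Annual interest charges come to €289,591.00.
Degree of financial leverage = EBIT / (EBIT − interest) = €532,000 / €242,409.00 = 2.1946.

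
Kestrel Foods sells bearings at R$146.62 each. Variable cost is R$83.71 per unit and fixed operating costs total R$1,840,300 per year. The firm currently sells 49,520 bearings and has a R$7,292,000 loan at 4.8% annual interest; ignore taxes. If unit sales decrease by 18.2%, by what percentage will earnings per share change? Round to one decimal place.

-61.3%

At 49,520 units, contribution = 49,520 × R$62.91 = R$3,115,303.20.
Operating income = contribution − fixed costs = R$3,115,303.20 − R$1,840,300 = R$1,275,003.20.
After interest of R$350,016.00, pre-tax earnings = R$924,987.20.
DCL = total CM / (EBIT − I) = R$3,115,303.20 / R$924,987.20 = 3.3679.
EPS therefore changes by 3.3679 × (-18.2%) = -61.3%.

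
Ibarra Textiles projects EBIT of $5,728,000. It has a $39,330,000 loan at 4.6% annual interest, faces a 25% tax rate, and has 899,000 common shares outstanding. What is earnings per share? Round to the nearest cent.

Pre-tax income = $5,728,000 − $1,809,180.00 = $3,918,820.00.
After tax at 25%: net income = $3,918,820.00 × 0.75 = $2,939,115.00.
Per share: $2,939,115.00 / 899,000 shares = $3.27.

$3.27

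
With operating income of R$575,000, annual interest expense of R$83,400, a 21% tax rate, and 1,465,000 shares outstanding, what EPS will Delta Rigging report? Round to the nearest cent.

R$0.27

Interest = R$83,400.00, so EBT = R$575,000 − R$83,400.00 = R$491,600.00.
After tax at 21%: net income = R$491,600.00 × 0.79 = R$388,364.00.
Per share: R$388,364.00 / 1,465,000 shares = R$0.27.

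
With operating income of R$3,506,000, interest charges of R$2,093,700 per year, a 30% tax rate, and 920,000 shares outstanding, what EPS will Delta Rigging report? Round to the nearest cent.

Pre-tax income = R$3,506,000 − R$2,093,700.00 = R$1,412,300.00.
Net income = R$1,412,300.00 × (1 − 0.30) = R$988,610.00.
EPS = R$988,610.00 ÷ 920,000 = R$1.07.

R$1.07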